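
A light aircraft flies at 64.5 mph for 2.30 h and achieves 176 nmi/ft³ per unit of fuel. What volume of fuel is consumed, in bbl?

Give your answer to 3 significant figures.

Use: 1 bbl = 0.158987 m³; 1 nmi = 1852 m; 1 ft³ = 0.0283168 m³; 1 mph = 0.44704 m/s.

0.130 bbl

64.5 mph → 28.8341 m/s
2.30 h → 8280 s
d = v × t = 28.8341 × 8280 = 238746 m
176 nmi/ft³ → 1.15109×10⁷ m/m³
V = d / (distance per unit fuel) = 238746 / 1.15109×10⁷ = 0.0207409 m³
In bbl: 0.0207409 / 0.158987 = 0.130457 bbl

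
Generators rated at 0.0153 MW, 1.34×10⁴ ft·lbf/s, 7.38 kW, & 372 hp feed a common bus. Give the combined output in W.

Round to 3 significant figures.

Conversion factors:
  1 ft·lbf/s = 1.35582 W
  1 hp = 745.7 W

3.18×10⁵ W

0.0153 MW × 1000000 = 15300 W
1.34×10⁴ ft·lbf/s × 1.35582 = 18168 W
7.38 kW × 1000 = 7380 W
372 hp × 745.7 = 277400 W
Combined: 15300 + 18168 + 7380 + 277400 = 318248 W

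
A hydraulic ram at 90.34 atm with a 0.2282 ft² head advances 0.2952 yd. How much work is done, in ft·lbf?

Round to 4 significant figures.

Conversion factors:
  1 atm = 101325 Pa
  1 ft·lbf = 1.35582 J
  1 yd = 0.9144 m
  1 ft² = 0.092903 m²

90.34 atm → 9.1537×10⁶ Pa
0.2282 ft² → 0.0212005 m²
F = P × A = 9.1537×10⁶ × 0.0212005 = 194063 N
0.2952 yd → 0.269931 m
W = F × d = 194063 × 0.269931 = 52383.6 J
In ft·lbf: 52383.6 / 1.35582 = 38636.1 ft·lbf

3.864×10⁴ ft·lbf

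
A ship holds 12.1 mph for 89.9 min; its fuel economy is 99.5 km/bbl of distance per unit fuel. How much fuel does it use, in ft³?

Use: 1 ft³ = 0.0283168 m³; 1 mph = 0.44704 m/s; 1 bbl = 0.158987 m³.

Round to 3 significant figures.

1.65 ft³

12.1 mph → 5.40918 m/s
89.9 min → 5394 s
d = v × t = 5.40918 × 5394 = 29177.1 m
99.5 km/bbl → 625837 m/m³
V = d / (distance per unit fuel) = 29177.1 / 625837 = 0.0466209 m³
In ft³: 0.0466209 / 0.0283168 = 1.6464 ft³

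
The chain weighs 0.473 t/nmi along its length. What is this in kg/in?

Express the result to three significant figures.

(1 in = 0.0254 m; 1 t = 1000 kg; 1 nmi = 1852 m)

0.473 t/nmi × 1000 kg/t ÷ 1852 m/nmi = 0.2554 kg/m
0.2554 kg/m × 0.0254 m/in = 0.00648716 kg/in

0.00649 kg/in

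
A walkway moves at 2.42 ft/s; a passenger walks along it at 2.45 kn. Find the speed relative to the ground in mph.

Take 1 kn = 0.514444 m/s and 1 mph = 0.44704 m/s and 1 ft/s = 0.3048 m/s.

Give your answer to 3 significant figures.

4.47 mph

2.42 ft/s × 0.3048 = 0.737616 m/s
2.45 kn × 0.514444 = 1.26039 m/s
Sum: 0.737616 + 1.26039 = 1.99801 m/s
In mph: 1.99801 / 0.44704 = 4.46942 mph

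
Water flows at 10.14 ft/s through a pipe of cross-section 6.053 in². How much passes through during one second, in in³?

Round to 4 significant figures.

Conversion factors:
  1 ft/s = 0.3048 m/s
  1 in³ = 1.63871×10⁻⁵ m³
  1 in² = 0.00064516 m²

10.14 ft/s × 0.3048 → 3.09067 m/s
6.053 in² × 0.00064516 → 0.00390515 m²
V = v × A × t = 3.09067 m/s × 0.00390515 m² × 1 s = 0.0120695 m³
0.0120695 m³ ÷ (1.63871×10⁻⁵ m³/in³) = 736.524 in³

736.5 in³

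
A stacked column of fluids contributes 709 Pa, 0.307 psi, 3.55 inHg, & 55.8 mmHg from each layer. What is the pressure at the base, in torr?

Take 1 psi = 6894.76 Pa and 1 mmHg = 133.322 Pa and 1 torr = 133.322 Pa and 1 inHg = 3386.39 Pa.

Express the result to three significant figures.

709 Pa (already Pa)
0.307 psi × 6894.76 = 2116.69 Pa
3.55 inHg × 3386.39 = 12021.7 Pa
55.8 mmHg × 133.322 = 7439.37 Pa
Total: 709 + 2116.69 + 12021.7 + 7439.37 = 22286.8 Pa
In torr: 22286.8 / 133.322 = 167.165 torr

167 torr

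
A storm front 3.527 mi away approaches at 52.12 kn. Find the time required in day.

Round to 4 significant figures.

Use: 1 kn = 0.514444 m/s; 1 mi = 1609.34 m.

3.527 mi × 1609.34 = 5676.14 m
52.12 kn × 0.514444 = 26.8128 m/s
t = d / v = 5676.14 m / 26.8128 m/s = 211.695 s
211.695 s ÷ (86400 s/day) = 0.00245017 day

0.002450 day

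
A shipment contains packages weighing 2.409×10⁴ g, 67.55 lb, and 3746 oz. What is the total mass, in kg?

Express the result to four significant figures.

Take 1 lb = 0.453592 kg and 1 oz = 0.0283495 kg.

160.9 kg

2.409×10⁴ g × 0.001 = 24.09 kg
67.55 lb × 0.453592 = 30.6401 kg
3746 oz × 0.0283495 = 106.197 kg
Sum: 24.09 + 30.6401 + 106.197 = 160.927 kg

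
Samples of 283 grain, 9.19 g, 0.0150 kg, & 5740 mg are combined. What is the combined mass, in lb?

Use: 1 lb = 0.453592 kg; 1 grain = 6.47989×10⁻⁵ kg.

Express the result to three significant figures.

0.106 lb

283 grain × 6.47989×10⁻⁵ = 0.0183381 kg
9.19 g × 0.001 = 0.00919 kg
0.0150 kg (already kg)
5740 mg × 10⁻⁶ = 0.00574 kg
Sum: 0.0183381 + 0.00919 + 0.015 + 0.00574 = 0.0482681 kg
In lb: 0.0482681 / 0.453592 = 0.106413 lb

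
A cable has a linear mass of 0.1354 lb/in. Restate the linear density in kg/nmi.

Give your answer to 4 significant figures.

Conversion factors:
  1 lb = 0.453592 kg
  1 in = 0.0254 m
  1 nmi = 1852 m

0.1354 lb/in × 0.453592 kg/lb ÷ 0.0254 m/in = 2.41797 kg/m
2.41797 kg/m × 1852 m/nmi = 4478.08 kg/nmi

4478 kg/nmi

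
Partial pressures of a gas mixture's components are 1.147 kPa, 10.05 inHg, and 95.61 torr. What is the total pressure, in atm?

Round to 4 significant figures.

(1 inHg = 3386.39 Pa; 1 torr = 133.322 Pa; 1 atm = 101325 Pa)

0.4730 atm

1.147 kPa × 1000 → 1147 Pa
10.05 inHg × 3386.39 → 34033.2 Pa
95.61 torr × 133.322 → 12746.9 Pa
Combined: 1147 + 34033.2 + 12746.9 = 47927.1 Pa
In atm: 47927.1 / 101325 = 0.473004 atm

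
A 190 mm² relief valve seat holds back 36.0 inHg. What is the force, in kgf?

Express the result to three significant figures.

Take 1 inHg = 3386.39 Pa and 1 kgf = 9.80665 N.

36.0 inHg × 3386.39 = 121910 Pa
190 mm² × 10⁻⁶ = 1.9×10⁻⁴ m²
F = P × A = 121910 Pa × 1.9×10⁻⁴ m² = 23.1629 N
23.1629 N ÷ (9.80665 N/kgf) = 2.36196 kgf

2.36 kgf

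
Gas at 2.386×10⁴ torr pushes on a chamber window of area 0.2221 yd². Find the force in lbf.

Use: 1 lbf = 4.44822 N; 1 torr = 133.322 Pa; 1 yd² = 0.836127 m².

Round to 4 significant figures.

1.328×10⁵ lbf

2.386×10⁴ torr × 133.322 → 3.18106×10⁶ Pa
0.2221 yd² × 0.836127 → 0.185704 m²
F = P × A = 3.18106×10⁶ Pa × 0.185704 m² = 590736 N
590736 N ÷ (4.44822 N/lbf) = 132803 lbf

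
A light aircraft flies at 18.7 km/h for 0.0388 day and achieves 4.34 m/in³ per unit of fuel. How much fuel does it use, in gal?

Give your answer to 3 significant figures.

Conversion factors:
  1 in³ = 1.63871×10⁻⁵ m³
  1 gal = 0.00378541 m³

18.7 km/h → 5.19444 m/s
0.0388 day → 3352.32 s
d = v × t = 5.19444 × 3352.32 = 17413.4 m
4.34 m/in³ → 264842 m/m³
V = d / (distance per unit fuel) = 17413.4 / 264842 = 0.0657501 m³
In gal: 0.0657501 / 0.00378541 = 17.3693 gal

17.4 gal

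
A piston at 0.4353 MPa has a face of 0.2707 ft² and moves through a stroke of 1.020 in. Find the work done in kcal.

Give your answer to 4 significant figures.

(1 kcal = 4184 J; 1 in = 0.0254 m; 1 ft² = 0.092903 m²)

0.4353 MPa → 435300 Pa
0.2707 ft² → 0.0251488 m²
F = P × A = 435300 × 0.0251488 = 10947.3 N
1.020 in → 0.025908 m
W = F × d = 10947.3 × 0.025908 = 283.623 J
In kcal: 283.623 / 4184 = 0.0677875 kcal

0.06779 kcal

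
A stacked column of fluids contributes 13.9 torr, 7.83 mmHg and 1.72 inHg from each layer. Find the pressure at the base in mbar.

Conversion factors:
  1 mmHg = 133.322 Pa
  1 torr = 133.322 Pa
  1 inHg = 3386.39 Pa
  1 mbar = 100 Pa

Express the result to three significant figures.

13.9 torr × 133.322 → 1853.18 Pa
7.83 mmHg × 133.322 → 1043.91 Pa
1.72 inHg × 3386.39 → 5824.59 Pa
Sum: 1853.18 + 1043.91 + 5824.59 = 8721.68 Pa
In mbar: 8721.68 / 100 = 87.2168 mbar

87.2 mbar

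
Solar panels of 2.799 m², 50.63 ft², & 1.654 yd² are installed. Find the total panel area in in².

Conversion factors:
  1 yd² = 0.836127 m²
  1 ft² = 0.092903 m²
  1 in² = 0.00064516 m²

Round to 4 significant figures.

1.377×10⁴ in²

2.799 m² (already m²)
50.63 ft² × 0.092903 → 4.70368 m²
1.654 yd² × 0.836127 → 1.38295 m²
Combined: 2.799 + 4.70368 + 1.38295 = 8.88563 m²
In in²: 8.88563 / 0.00064516 = 13772.8 in²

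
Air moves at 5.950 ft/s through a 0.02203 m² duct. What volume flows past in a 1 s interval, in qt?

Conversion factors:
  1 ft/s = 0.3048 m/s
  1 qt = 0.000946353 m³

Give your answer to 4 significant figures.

5.950 ft/s × 0.3048 → 1.81356 m/s
V = v × A × t = 1.81356 m/s × 0.02203 m² × 1 s = 0.0399527 m³
0.0399527 m³ ÷ (0.000946353 m³/qt) = 42.2175 qt

42.22 qt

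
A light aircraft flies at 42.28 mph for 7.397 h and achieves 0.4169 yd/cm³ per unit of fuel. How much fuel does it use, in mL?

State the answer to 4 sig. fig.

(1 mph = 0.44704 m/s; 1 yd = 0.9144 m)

1.320×10⁶ mL

42.28 mph → 18.9009 m/s
7.397 h → 26629.2 s
d = v × t = 18.9009 × 26629.2 = 503316 m
0.4169 yd/cm³ → 381213 m/m³
V = d / (distance per unit fuel) = 503316 / 381213 = 1.3203 m³
In mL: 1.3203 / 10⁻⁶ = 1.3203×10⁶ mL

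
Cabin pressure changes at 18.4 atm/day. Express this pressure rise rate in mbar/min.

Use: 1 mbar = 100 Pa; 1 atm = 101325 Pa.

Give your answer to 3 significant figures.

12.9 mbar/min

18.4 atm/day × 101325 Pa/atm ÷ 86400 s/day = 21.5785 Pa/s
21.5785 Pa/s ÷ 100 Pa/mbar × 60 s/min = 12.9471 mbar/min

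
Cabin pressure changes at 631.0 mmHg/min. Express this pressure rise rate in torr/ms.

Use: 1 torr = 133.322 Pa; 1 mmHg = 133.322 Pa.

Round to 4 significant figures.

631.0 mmHg/min × 133.322 Pa/mmHg ÷ 60 s/min = 1402.1 Pa/s
1402.1 Pa/s ÷ 133.322 Pa/torr × 0.001 s/ms = 0.0105166 torr/ms

0.01052 torr/ms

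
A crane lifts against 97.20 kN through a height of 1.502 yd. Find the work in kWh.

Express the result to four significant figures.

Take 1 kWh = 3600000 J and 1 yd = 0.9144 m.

97.20 kN × 1000 = 97200 N
1.502 yd × 0.9144 = 1.37343 m
W = F × d = 97200 N × 1.37343 m = 133497 J
133497 J ÷ (3600000 J/kWh) = 0.0370825 kWh

0.03708 kWh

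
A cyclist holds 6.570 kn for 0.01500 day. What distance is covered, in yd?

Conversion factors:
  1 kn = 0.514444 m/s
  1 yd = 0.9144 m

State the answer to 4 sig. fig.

6.570 kn × 0.514444 → 3.3799 m/s
0.01500 day × 86400 → 1296 s
d = v × t = 3.3799 m/s × 1296 s = 4380.35 m
4380.35 m ÷ (0.9144 m/yd) = 4790.41 yd

4790 yd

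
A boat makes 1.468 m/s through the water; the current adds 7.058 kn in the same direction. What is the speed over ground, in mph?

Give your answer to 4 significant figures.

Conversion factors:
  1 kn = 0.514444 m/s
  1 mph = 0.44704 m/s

1.468 m/s (already m/s)
7.058 kn × 0.514444 → 3.63095 m/s
Combined: 1.468 + 3.63095 = 5.09895 m/s
In mph: 5.09895 / 0.44704 = 11.406 mph

11.41 mph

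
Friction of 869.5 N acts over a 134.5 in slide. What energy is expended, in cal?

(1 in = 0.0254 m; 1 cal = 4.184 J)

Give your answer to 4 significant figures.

134.5 in × 0.0254 → 3.4163 m
W = F × d = 869.5 N × 3.4163 m = 2970.47 J
2970.47 J ÷ (4.184 J/cal) = 709.959 cal

710.0 cal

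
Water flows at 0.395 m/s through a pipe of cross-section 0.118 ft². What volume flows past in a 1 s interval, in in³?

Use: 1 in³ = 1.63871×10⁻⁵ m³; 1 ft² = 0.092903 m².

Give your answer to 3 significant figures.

264 in³

0.118 ft² × 0.092903 = 0.0109626 m²
V = v × A × t = 0.395 m/s × 0.0109626 m² × 1 s = 0.00433023 m³
0.00433023 m³ ÷ (1.63871×10⁻⁵ m³/in³) = 264.246 in³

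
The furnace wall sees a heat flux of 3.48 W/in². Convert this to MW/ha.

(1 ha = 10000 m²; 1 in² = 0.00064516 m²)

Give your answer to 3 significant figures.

53.9 MW/ha

3.48 W/in² ÷ 0.00064516 m²/in² = 5394.01 W/m²
5394.01 W/m² ÷ 1000000 W/MW × 10000 m²/ha = 53.9401 MW/ha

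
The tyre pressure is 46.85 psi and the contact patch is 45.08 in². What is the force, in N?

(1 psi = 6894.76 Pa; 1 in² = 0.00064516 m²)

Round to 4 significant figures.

9395 N

46.85 psi × 6894.76 → 323020 Pa
45.08 in² × 0.00064516 → 0.0290838 m²
F = P × A = 323020 Pa × 0.0290838 m² = 9394.65 N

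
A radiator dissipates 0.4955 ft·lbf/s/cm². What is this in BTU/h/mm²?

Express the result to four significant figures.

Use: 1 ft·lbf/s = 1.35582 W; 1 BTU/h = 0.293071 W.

0.02292 BTU/h/mm²

0.4955 ft·lbf/s/cm² × 1.35582 W/ft·lbf/s ÷ 0.0001 m²/cm² = 6718.09 W/m²
6718.09 W/m² ÷ 0.293071 W/BTU/h × 10⁻⁶ m²/mm² = 0.0229231 BTU/h/mm²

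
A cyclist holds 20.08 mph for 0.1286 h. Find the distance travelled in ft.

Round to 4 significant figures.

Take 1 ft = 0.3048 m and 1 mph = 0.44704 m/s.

20.08 mph × 0.44704 = 8.97656 m/s
0.1286 h × 3600 = 462.96 s
d = v × t = 8.97656 m/s × 462.96 s = 4155.79 m
4155.79 m ÷ (0.3048 m/ft) = 13634.5 ft

1.363×10⁴ ft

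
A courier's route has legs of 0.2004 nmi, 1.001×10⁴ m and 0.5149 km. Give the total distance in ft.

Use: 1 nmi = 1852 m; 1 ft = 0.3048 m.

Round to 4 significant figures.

0.2004 nmi × 1852 = 371.141 m
1.001×10⁴ m (already m)
0.5149 km × 1000 = 514.9 m
Total: 371.141 + 10010 + 514.9 = 10896 m
In ft: 10896 / 0.3048 = 35748 ft

3.575×10⁴ ft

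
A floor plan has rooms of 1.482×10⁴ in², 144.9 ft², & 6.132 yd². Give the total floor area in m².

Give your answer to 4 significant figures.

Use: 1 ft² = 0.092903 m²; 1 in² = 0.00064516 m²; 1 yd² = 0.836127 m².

1.482×10⁴ in² × 0.00064516 = 9.56127 m²
144.9 ft² × 0.092903 = 13.4616 m²
6.132 yd² × 0.836127 = 5.12713 m²
Sum: 9.56127 + 13.4616 + 5.12713 = 28.15 m²

28.15 m²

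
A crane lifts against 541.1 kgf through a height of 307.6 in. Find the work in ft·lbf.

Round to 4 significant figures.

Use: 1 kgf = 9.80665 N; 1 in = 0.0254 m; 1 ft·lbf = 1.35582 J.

541.1 kgf × 9.80665 = 5306.38 N
307.6 in × 0.0254 = 7.81304 m
W = F × d = 5306.38 N × 7.81304 m = 41459 J
41459 J ÷ (1.35582 J/ft·lbf) = 30578.5 ft·lbf

3.058×10⁴ ft·lbf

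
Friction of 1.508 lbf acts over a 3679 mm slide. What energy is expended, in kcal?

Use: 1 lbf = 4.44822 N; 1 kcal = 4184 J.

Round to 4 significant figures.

0.005898 kcal

1.508 lbf × 4.44822 → 6.70792 N
3679 mm × 0.001 → 3.679 m
W = F × d = 6.70792 N × 3.679 m = 24.6784 J
24.6784 J ÷ (4184 J/kcal) = 0.00589828 kcal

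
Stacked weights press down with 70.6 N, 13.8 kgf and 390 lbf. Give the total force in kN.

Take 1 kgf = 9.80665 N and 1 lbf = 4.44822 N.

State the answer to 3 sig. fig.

70.6 N (already N)
13.8 kgf × 9.80665 → 135.332 N
390 lbf × 4.44822 → 1734.81 N
Sum: 70.6 + 135.332 + 1734.81 = 1940.74 N
In kN: 1940.74 / 1000 = 1.94074 kN

1.94 kN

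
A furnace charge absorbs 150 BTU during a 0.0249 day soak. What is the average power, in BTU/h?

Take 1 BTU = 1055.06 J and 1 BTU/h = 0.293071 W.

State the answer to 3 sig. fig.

150 BTU × 1055.06 = 158259 J
0.0249 day × 86400 = 2151.36 s
P = E / t = 158259 J / 2151.36 s = 73.5623 W
73.5623 W ÷ (0.293071 W/BTU/h) = 251.005 BTU/h

251 BTU/h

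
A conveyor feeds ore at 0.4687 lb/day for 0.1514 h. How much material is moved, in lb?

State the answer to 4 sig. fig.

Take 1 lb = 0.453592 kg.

0.002957 lb

0.4687 lb/day → 2.46063×10⁻⁶ kg/s
0.1514 h → 545.04 s
m = ṁ × t = 2.46063×10⁻⁶ × 545.04 = 0.00134114 kg
In lb: 0.00134114 / 0.453592 = 0.00295671 lb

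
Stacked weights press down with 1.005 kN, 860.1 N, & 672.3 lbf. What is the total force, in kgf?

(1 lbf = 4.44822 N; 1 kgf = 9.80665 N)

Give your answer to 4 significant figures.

495.1 kgf

1.005 kN × 1000 → 1005 N
860.1 N (already N)
672.3 lbf × 4.44822 → 2990.54 N
Combined: 1005 + 860.1 + 2990.54 = 4855.64 N
In kgf: 4855.64 / 9.80665 = 495.137 kgf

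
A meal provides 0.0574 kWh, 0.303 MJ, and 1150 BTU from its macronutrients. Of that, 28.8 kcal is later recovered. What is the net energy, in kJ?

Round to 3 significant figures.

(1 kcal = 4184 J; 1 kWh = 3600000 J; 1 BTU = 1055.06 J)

0.0574 kWh × 3600000 → 206640 J
0.303 MJ × 1000000 → 303000 J
1150 BTU × 1055.06 → 1.21332×10⁶ J
28.8 kcal × 4184 → 120499 J
Net: 206640 + 303000 + 1.21332×10⁶ − 120499 = 1.60246×10⁶ J
In kJ: 1.60246×10⁶ / 1000 = 1602.46 kJ

1600 kJ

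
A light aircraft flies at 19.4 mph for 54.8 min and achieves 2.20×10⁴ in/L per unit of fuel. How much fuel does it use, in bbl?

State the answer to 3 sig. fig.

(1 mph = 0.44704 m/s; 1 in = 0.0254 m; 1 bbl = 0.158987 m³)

0.321 bbl

19.4 mph → 8.67258 m/s
54.8 min → 3288 s
d = v × t = 8.67258 × 3288 = 28515.4 m
2.20×10⁴ in/L → 558800 m/m³
V = d / (distance per unit fuel) = 28515.4 / 558800 = 0.0510297 m³
In bbl: 0.0510297 / 0.158987 = 0.320968 bbl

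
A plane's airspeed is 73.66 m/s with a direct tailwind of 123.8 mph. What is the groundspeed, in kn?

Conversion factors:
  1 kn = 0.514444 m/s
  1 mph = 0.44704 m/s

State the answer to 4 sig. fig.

250.8 kn

73.66 m/s (already m/s)
123.8 mph × 0.44704 → 55.3436 m/s
Combined: 73.66 + 55.3436 = 129.004 m/s
In kn: 129.004 / 0.514444 = 250.764 kn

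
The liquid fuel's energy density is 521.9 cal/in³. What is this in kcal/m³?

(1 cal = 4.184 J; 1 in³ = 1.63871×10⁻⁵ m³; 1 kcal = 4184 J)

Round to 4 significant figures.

3.185×10⁴ kcal/m³

521.9 cal/in³ × 4.184 J/cal ÷ 1.63871×10⁻⁵ m³/in³ = 1.33253×10⁸ J/m³
1.33253×10⁸ J/m³ ÷ 4184 J/kcal = 31848.2 kcal/m³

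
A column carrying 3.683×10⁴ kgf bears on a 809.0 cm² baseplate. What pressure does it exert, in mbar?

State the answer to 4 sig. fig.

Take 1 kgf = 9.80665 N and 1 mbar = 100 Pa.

3.683×10⁴ kgf × 9.80665 → 361179 N
809.0 cm² × 0.0001 → 0.0809 m²
P = F / A = 361179 N / 0.0809 m² = 4.46451×10⁶ Pa
4.46451×10⁶ Pa ÷ (100 Pa/mbar) = 44645.1 mbar

4.465×10⁴ mbar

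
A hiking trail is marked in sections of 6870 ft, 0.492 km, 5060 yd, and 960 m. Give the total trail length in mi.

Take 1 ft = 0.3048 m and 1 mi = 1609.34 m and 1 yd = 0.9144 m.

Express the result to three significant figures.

5.08 mi

6870 ft × 0.3048 = 2093.98 m
0.492 km × 1000 = 492 m
5060 yd × 0.9144 = 4626.86 m
960 m (already m)
Total: 2093.98 + 492 + 4626.86 + 960 = 8172.84 m
In mi: 8172.84 / 1609.34 = 5.07838 mi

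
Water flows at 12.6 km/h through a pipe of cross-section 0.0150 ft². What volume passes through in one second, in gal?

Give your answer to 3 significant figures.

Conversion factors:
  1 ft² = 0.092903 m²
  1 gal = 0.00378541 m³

12.6 km/h × (1/3.6) → 3.5 m/s
0.0150 ft² × 0.092903 → 0.00139354 m²
V = v × A × t = 3.5 m/s × 0.00139354 m² × 1 s = 0.00487739 m³
0.00487739 m³ ÷ (0.00378541 m³/gal) = 1.28847 gal

1.29 gal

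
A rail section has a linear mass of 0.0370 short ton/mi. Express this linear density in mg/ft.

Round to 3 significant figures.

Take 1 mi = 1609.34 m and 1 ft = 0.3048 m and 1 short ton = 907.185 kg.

6360 mg/ft

0.0370 short ton/mi × 907.185 kg/short ton ÷ 1609.34 m/mi = 0.0208569 kg/m
0.0208569 kg/m ÷ 10⁻⁶ kg/mg × 0.3048 m/ft = 6357.18 mg/ft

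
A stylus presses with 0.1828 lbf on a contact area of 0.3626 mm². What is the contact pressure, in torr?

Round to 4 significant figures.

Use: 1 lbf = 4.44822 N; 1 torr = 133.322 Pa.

0.1828 lbf × 4.44822 = 0.813135 N
0.3626 mm² × 10⁻⁶ = 3.626×10⁻⁷ m²
P = F / A = 0.813135 N / 3.626×10⁻⁷ m² = 2.24251×10⁶ Pa
2.24251×10⁶ Pa ÷ (133.322 Pa/torr) = 16820.3 torr

1.682×10⁴ torr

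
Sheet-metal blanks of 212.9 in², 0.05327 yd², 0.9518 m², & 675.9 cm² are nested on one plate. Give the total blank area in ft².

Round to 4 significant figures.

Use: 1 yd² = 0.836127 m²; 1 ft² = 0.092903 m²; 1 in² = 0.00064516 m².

212.9 in² × 0.00064516 = 0.137355 m²
0.05327 yd² × 0.836127 = 0.0445405 m²
0.9518 m² (already m²)
675.9 cm² × 0.0001 = 0.06759 m²
Total: 0.137355 + 0.0445405 + 0.9518 + 0.06759 = 1.20129 m²
In ft²: 1.20129 / 0.092903 = 12.9306 ft²

12.93 ft²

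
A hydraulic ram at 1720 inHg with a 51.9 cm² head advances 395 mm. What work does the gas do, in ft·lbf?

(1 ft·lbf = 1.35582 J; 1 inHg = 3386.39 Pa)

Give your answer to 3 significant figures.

1720 inHg → 5.82459×10⁶ Pa
51.9 cm² → 0.00519 m²
F = P × A = 5.82459×10⁶ × 0.00519 = 30229.6 N
395 mm → 0.395 m
W = F × d = 30229.6 × 0.395 = 11940.7 J
In ft·lbf: 11940.7 / 1.35582 = 8807 ft·lbf

8810 ft·lbf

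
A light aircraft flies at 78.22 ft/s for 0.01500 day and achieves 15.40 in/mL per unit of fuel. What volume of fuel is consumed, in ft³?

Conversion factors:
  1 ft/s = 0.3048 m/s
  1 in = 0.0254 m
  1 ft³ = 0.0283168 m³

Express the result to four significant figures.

2.790 ft³

78.22 ft/s → 23.8415 m/s
0.01500 day → 1296 s
d = v × t = 23.8415 × 1296 = 30898.6 m
15.40 in/mL → 391160 m/m³
V = d / (distance per unit fuel) = 30898.6 / 391160 = 0.0789922 m³
In ft³: 0.0789922 / 0.0283168 = 2.78959 ft³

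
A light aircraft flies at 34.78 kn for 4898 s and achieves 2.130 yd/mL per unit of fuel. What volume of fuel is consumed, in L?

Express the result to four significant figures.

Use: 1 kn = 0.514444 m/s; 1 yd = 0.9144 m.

45.00 L

34.78 kn → 17.8924 m/s
d = v × t = 17.8924 × 4898 = 87637 m
2.130 yd/mL → 1.94767×10⁶ m/m³
V = d / (distance per unit fuel) = 87637 / 1.94767×10⁶ = 0.0449958 m³
In L: 0.0449958 / 0.001 = 44.9958 L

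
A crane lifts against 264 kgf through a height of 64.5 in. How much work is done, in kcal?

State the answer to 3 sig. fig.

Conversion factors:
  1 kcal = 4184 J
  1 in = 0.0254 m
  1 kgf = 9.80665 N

1.01 kcal

264 kgf × 9.80665 = 2588.96 N
64.5 in × 0.0254 = 1.6383 m
W = F × d = 2588.96 N × 1.6383 m = 4241.49 J
4241.49 J ÷ (4184 J/kcal) = 1.01374 kcal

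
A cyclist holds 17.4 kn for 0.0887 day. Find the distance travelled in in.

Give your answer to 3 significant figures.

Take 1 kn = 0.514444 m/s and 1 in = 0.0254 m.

2.70×10⁶ in

17.4 kn × 0.514444 = 8.95133 m/s
0.0887 day × 86400 = 7663.68 s
d = v × t = 8.95133 m/s × 7663.68 s = 68600.1 m
68600.1 m ÷ (0.0254 m/in) = 2.70079×10⁶ in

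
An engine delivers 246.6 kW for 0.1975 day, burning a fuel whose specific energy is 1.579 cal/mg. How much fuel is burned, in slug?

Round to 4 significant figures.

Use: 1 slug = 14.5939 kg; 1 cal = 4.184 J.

246.6 kW → 246600 W
0.1975 day → 17064 s
E = P × t = 246600 × 17064 = 4.20798×10⁹ J
1.579 cal/mg → 6.60654×10⁶ J/kg
m = E / e_s = 4.20798×10⁹ / 6.60654×10⁶ = 636.942 kg
In slug: 636.942 / 14.5939 = 43.6444 slug

43.64 slug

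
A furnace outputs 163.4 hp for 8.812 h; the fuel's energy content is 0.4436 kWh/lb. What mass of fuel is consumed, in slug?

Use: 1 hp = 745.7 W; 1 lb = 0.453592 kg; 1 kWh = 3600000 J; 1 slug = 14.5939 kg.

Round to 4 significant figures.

75.23 slug

163.4 hp → 121847 W
8.812 h → 31723.2 s
E = P × t = 121847 × 31723.2 = 3.86538×10⁹ J
0.4436 kWh/lb → 3.5207×10⁶ J/kg
m = E / e_s = 3.86538×10⁹ / 3.5207×10⁶ = 1097.9 kg
In slug: 1097.9 / 14.5939 = 75.2301 slug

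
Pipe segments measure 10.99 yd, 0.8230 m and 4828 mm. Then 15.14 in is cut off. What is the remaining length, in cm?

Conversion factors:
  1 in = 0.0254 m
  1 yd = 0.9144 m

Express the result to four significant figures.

1532 cm

10.99 yd × 0.9144 = 10.0493 m
0.8230 m (already m)
4828 mm × 0.001 = 4.828 m
15.14 in × 0.0254 = 0.384556 m
Result: 10.0493 + 0.823 + 4.828 − 0.384556 = 15.3157 m
In cm: 15.3157 / 0.01 = 1531.57 cm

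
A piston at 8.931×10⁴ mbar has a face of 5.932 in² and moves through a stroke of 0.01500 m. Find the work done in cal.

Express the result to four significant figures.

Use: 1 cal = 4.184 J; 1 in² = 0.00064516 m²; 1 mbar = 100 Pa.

8.931×10⁴ mbar → 8.931×10⁶ Pa
5.932 in² → 0.00382709 m²
F = P × A = 8.931×10⁶ × 0.00382709 = 34179.7 N
W = F × d = 34179.7 × 0.015 = 512.695 J
In cal: 512.695 / 4.184 = 122.537 cal

122.5 cal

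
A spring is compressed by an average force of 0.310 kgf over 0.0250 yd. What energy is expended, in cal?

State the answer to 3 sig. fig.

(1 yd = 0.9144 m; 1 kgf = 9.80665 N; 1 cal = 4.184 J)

0.0166 cal

0.310 kgf × 9.80665 = 3.04006 N
0.0250 yd × 0.9144 = 0.02286 m
W = F × d = 3.04006 N × 0.02286 m = 0.0694958 J
0.0694958 J ÷ (4.184 J/cal) = 0.0166099 cal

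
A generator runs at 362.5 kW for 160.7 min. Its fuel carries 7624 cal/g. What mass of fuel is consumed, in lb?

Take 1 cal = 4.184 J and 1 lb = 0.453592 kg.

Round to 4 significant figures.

362.5 kW → 362500 W
160.7 min → 9642 s
E = P × t = 362500 × 9642 = 3.49522×10⁹ J
7624 cal/g → 3.18988×10⁷ J/kg
m = E / e_s = 3.49522×10⁹ / 3.18988×10⁷ = 109.572 kg
In lb: 109.572 / 0.453592 = 241.565 lb

241.6 lb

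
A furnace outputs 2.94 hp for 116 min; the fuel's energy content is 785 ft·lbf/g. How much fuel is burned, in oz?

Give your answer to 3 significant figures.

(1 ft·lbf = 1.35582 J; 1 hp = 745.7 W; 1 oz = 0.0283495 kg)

506 oz

2.94 hp → 2192.36 W
116 min → 6960 s
E = P × t = 2192.36 × 6960 = 1.52588×10⁷ J
785 ft·lbf/g → 1.06432×10⁶ J/kg
m = E / e_s = 1.52588×10⁷ / 1.06432×10⁶ = 14.3367 kg
In oz: 14.3367 / 0.0283495 = 505.713 oz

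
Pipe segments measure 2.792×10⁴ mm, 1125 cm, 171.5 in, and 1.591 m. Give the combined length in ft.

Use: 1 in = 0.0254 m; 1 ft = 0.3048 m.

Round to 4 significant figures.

2.792×10⁴ mm × 0.001 = 27.92 m
1125 cm × 0.01 = 11.25 m
171.5 in × 0.0254 = 4.3561 m
1.591 m (already m)
Combined: 27.92 + 11.25 + 4.3561 + 1.591 = 45.1171 m
In ft: 45.1171 / 0.3048 = 148.022 ft

148.0 ft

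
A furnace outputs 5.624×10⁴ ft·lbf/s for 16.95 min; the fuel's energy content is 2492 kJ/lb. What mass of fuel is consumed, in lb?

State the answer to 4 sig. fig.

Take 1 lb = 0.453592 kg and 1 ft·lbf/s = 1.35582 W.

31.12 lb

5.624×10⁴ ft·lbf/s → 76251.3 W
16.95 min → 1017 s
E = P × t = 76251.3 × 1017 = 7.75476×10⁷ J
2492 kJ/lb → 5.49392×10⁶ J/kg
m = E / e_s = 7.75476×10⁷ / 5.49392×10⁶ = 14.1152 kg
In lb: 14.1152 / 0.453592 = 31.1187 lb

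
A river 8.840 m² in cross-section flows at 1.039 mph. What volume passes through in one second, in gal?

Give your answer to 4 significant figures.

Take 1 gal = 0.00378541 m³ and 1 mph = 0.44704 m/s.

1.039 mph × 0.44704 → 0.464475 m/s
V = v × A × t = 0.464475 m/s × 8.84 m² × 1 s = 4.10596 m³
4.10596 m³ ÷ (0.00378541 m³/gal) = 1084.68 gal

1085 gal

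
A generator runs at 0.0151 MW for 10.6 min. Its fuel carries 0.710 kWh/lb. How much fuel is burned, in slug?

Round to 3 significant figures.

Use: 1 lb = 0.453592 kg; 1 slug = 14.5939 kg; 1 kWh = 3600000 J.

0.0151 MW → 15100 W
10.6 min → 636 s
E = P × t = 15100 × 636 = 9.6036×10⁶ J
0.710 kWh/lb → 5.63502×10⁶ J/kg
m = E / e_s = 9.6036×10⁶ / 5.63502×10⁶ = 1.70427 kg
In slug: 1.70427 / 14.5939 = 0.11678 slug

0.117 slug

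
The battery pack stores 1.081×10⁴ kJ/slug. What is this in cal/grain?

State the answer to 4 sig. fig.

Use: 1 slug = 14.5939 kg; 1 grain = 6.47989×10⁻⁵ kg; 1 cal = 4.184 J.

11.47 cal/grain

1.081×10⁴ kJ/slug × 1000 J/kJ ÷ 14.5939 kg/slug = 740720 J/kg
740720 J/kg ÷ 4.184 J/cal × 6.47989×10⁻⁵ kg/grain = 11.4718 cal/grain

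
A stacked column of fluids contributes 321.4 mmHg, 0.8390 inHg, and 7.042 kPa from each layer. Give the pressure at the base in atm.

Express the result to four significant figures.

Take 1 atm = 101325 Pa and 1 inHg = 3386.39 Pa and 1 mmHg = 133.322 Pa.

0.5204 atm

321.4 mmHg × 133.322 → 42849.7 Pa
0.8390 inHg × 3386.39 → 2841.18 Pa
7.042 kPa × 1000 → 7042 Pa
Combined: 42849.7 + 2841.18 + 7042 = 52732.9 Pa
In atm: 52732.9 / 101325 = 0.520433 atm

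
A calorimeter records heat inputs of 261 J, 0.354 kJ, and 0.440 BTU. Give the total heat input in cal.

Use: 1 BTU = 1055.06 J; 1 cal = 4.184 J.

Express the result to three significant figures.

261 J (already J)
0.354 kJ × 1000 = 354 J
0.440 BTU × 1055.06 = 464.226 J
Total: 261 + 354 + 464.226 = 1079.23 J
In cal: 1079.23 / 4.184 = 257.942 cal

258 cal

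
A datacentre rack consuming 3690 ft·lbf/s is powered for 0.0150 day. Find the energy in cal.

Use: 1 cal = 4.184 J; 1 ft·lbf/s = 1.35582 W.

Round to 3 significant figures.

3690 ft·lbf/s × 1.35582 = 5002.98 W
0.0150 day × 86400 = 1296 s
E = P × t = 5002.98 W × 1296 s = 6.48386×10⁶ J
6.48386×10⁶ J ÷ (4.184 J/cal) = 1.54968×10⁶ cal

1.55×10⁶ cal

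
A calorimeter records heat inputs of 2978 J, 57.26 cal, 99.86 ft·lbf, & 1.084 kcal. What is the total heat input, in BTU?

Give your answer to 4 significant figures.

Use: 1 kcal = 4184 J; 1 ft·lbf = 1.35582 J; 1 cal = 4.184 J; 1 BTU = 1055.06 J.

7.477 BTU

2978 J (already J)
57.26 cal × 4.184 = 239.576 J
99.86 ft·lbf × 1.35582 = 135.392 J
1.084 kcal × 4184 = 4535.46 J
Sum: 2978 + 239.576 + 135.392 + 4535.46 = 7888.43 J
In BTU: 7888.43 / 1055.06 = 7.47676 BTU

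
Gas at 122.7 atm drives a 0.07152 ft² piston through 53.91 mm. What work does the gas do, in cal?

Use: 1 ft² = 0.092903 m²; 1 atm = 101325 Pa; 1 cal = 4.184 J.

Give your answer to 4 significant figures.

1064 cal

122.7 atm → 1.24326×10⁷ Pa
0.07152 ft² → 0.00664442 m²
F = P × A = 1.24326×10⁷ × 0.00664442 = 82607.4 N
53.91 mm → 0.05391 m
W = F × d = 82607.4 × 0.05391 = 4453.36 J
In cal: 4453.36 / 4.184 = 1064.38 cal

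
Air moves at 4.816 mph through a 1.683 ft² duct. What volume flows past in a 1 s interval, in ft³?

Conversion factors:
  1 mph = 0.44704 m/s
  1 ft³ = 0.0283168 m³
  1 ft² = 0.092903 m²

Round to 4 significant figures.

4.816 mph × 0.44704 → 2.15294 m/s
1.683 ft² × 0.092903 → 0.156356 m²
V = v × A × t = 2.15294 m/s × 0.156356 m² × 1 s = 0.336625 m³
0.336625 m³ ÷ (0.0283168 m³/ft³) = 11.8878 ft³

11.89 ft³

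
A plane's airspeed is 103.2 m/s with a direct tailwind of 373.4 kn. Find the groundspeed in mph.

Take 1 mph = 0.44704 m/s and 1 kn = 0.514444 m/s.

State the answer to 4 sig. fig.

660.6 mph

103.2 m/s (already m/s)
373.4 kn × 0.514444 → 192.093 m/s
Total: 103.2 + 192.093 = 295.293 m/s
In mph: 295.293 / 0.44704 = 660.552 mph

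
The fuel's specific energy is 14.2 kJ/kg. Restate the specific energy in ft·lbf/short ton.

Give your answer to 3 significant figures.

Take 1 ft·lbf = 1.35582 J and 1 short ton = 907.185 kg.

14.2 kJ/kg × 1000 J/kJ = 14200 J/kg
14200 J/kg ÷ 1.35582 J/ft·lbf × 907.185 kg/short ton = 9.50128×10⁶ ft·lbf/short ton

9.50×10⁶ ft·lbf/short ton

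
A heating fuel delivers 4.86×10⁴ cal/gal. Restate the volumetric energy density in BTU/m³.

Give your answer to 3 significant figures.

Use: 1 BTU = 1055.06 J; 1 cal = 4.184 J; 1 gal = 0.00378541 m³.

5.09×10⁴ BTU/m³

4.86×10⁴ cal/gal × 4.184 J/cal ÷ 0.00378541 m³/gal = 5.37174×10⁷ J/m³
5.37174×10⁷ J/m³ ÷ 1055.06 J/BTU = 50914.1 BTU/m³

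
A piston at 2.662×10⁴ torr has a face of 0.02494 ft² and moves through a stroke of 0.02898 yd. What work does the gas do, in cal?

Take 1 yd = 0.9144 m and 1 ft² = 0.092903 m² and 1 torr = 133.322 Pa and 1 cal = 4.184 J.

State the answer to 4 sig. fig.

52.08 cal

2.662×10⁴ torr → 3.54903×10⁶ Pa
0.02494 ft² → 0.002317 m²
F = P × A = 3.54903×10⁶ × 0.002317 = 8223.1 N
0.02898 yd → 0.0264993 m
W = F × d = 8223.1 × 0.0264993 = 217.906 J
In cal: 217.906 / 4.184 = 52.0808 cal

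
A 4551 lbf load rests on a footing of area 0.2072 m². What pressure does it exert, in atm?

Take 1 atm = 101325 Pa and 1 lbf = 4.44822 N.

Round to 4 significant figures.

4551 lbf × 4.44822 = 20243.8 N
P = F / A = 20243.8 N / 0.2072 m² = 97701.7 Pa
97701.7 Pa ÷ (101325 Pa/atm) = 0.964241 atm

0.9642 atm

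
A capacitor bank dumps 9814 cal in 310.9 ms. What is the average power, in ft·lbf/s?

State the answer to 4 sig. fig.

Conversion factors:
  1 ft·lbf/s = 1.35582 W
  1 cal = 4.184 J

9814 cal × 4.184 → 41061.8 J
310.9 ms × 0.001 → 0.3109 s
P = E / t = 41061.8 J / 0.3109 s = 132074 W
132074 W ÷ (1.35582 W/ft·lbf/s) = 97412.6 ft·lbf/s

9.741×10⁴ ft·lbf/s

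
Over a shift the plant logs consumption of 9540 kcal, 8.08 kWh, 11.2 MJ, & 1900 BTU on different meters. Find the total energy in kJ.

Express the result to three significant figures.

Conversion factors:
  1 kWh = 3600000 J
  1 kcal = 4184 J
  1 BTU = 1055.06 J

8.22×10⁴ kJ

9540 kcal × 4184 = 3.99154×10⁷ J
8.08 kWh × 3600000 = 2.9088×10⁷ J
11.2 MJ × 1000000 = 1.12×10⁷ J
1900 BTU × 1055.06 = 2.00461×10⁶ J
Total: 3.99154×10⁷ + 2.9088×10⁷ + 1.12×10⁷ + 2.00461×10⁶ = 8.2208×10⁷ J
In kJ: 8.2208×10⁷ / 1000 = 82208 kJ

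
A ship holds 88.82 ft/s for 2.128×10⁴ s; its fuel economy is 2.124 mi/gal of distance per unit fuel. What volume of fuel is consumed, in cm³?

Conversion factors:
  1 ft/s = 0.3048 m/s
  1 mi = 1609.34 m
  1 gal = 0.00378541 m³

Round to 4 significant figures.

88.82 ft/s → 27.0723 m/s
d = v × t = 27.0723 × 21280 = 576099 m
2.124 mi/gal → 903003 m/m³
V = d / (distance per unit fuel) = 576099 / 903003 = 0.637981 m³
In cm³: 0.637981 / 10⁻⁶ = 637981 cm³

6.380×10⁵ cm³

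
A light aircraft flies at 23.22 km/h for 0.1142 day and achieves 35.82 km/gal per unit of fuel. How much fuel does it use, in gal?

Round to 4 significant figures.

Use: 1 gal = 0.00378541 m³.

1.777 gal

23.22 km/h → 6.45 m/s
0.1142 day → 9866.88 s
d = v × t = 6.45 × 9866.88 = 63641.4 m
35.82 km/gal → 9.46265×10⁶ m/m³
V = d / (distance per unit fuel) = 63641.4 / 9.46265×10⁶ = 0.00672554 m³
In gal: 0.00672554 / 0.00378541 = 1.7767 gal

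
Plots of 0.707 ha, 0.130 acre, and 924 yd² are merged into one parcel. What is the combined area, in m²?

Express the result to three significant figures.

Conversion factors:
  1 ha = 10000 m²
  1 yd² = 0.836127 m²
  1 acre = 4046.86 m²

0.707 ha × 10000 = 7070 m²
0.130 acre × 4046.86 = 526.092 m²
924 yd² × 0.836127 = 772.581 m²
Combined: 7070 + 526.092 + 772.581 = 8368.67 m²

8370 m²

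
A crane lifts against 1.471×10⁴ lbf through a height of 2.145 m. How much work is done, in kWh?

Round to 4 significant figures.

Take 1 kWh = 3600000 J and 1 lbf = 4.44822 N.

1.471×10⁴ lbf × 4.44822 = 65433.3 N
W = F × d = 65433.3 N × 2.145 m = 140354 J
140354 J ÷ (3600000 J/kWh) = 0.0389872 kWh

0.03899 kWh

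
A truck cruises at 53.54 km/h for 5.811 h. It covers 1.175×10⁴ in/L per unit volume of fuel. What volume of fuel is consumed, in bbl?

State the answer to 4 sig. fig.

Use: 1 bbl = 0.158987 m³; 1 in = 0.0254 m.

53.54 km/h → 14.8722 m/s
5.811 h → 20919.6 s
d = v × t = 14.8722 × 20919.6 = 311120 m
1.175×10⁴ in/L → 298450 m/m³
V = d / (distance per unit fuel) = 311120 / 298450 = 1.04245 m³
In bbl: 1.04245 / 0.158987 = 6.55683 bbl

6.557 bbl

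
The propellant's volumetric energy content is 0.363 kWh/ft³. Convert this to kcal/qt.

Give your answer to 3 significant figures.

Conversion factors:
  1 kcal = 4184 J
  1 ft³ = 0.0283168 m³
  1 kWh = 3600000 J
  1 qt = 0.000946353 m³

10.4 kcal/qt

0.363 kWh/ft³ × 3600000 J/kWh ÷ 0.0283168 m³/ft³ = 4.61493×10⁷ J/m³
4.61493×10⁷ J/m³ ÷ 4184 J/kcal × 0.000946353 m³/qt = 10.4382 kcal/qt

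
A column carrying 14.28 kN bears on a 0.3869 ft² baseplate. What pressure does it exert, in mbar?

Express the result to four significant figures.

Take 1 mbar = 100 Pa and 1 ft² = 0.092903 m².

14.28 kN × 1000 → 14280 N
0.3869 ft² × 0.092903 → 0.0359442 m²
P = F / A = 14280 N / 0.0359442 m² = 397282 Pa
397282 Pa ÷ (100 Pa/mbar) = 3972.82 mbar

3973 mbar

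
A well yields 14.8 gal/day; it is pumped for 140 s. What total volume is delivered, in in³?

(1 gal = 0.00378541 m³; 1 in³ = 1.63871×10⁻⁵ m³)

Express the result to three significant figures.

5.54 in³

14.8 gal/day → 6.48427×10⁻⁷ m³/s
V = Q × t = 6.48427×10⁻⁷ × 140 = 9.07798×10⁻⁵ m³
In in³: 9.07798×10⁻⁵ / 1.63871×10⁻⁵ = 5.53971 in³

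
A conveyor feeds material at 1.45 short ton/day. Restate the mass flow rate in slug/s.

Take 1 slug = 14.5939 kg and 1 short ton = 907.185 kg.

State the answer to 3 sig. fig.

0.00104 slug/s

1.45 short ton/day × 907.185 kg/short ton ÷ 86400 s/day = 0.0152247 kg/s
0.0152247 kg/s ÷ 14.5939 kg/slug = 0.00104322 slug/s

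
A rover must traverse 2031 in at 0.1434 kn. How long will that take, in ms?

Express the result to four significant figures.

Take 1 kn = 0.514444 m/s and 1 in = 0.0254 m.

2031 in × 0.0254 = 51.5874 m
0.1434 kn × 0.514444 = 0.0737713 m/s
t = d / v = 51.5874 m / 0.0737713 m/s = 699.288 s
699.288 s ÷ (0.001 s/ms) = 699288 ms

6.993×10⁵ ms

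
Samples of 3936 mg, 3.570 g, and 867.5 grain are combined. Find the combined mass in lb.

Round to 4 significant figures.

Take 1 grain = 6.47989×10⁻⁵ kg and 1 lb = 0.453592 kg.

3936 mg × 10⁻⁶ → 0.003936 kg
3.570 g × 0.001 → 0.00357 kg
867.5 grain × 6.47989×10⁻⁵ → 0.056213 kg
Combined: 0.003936 + 0.00357 + 0.056213 = 0.063719 kg
In lb: 0.063719 / 0.453592 = 0.140476 lb

0.1405 lb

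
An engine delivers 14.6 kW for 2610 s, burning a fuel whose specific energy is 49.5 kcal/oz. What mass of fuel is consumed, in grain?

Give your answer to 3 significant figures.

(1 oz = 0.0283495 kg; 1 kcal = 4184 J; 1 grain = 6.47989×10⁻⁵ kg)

14.6 kW → 14600 W
E = P × t = 14600 × 2610 = 3.8106×10⁷ J
49.5 kcal/oz → 7.30553×10⁶ J/kg
m = E / e_s = 3.8106×10⁷ / 7.30553×10⁶ = 5.21605 kg
In grain: 5.21605 / 6.47989×10⁻⁵ = 80496 grain

8.05×10⁴ grain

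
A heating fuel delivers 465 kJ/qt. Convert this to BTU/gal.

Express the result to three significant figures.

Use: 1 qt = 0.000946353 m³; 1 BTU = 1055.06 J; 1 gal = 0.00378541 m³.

1760 BTU/gal

465 kJ/qt × 1000 J/kJ ÷ 0.000946353 m³/qt = 4.9136×10⁸ J/m³
4.9136×10⁸ J/m³ ÷ 1055.06 J/BTU × 0.00378541 m³/gal = 1762.93 BTU/gal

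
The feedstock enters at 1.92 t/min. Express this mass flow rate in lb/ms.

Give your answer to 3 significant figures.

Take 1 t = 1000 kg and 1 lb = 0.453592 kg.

0.0705 lb/ms

1.92 t/min × 1000 kg/t ÷ 60 s/min = 32 kg/s
32 kg/s ÷ 0.453592 kg/lb × 0.001 s/ms = 0.070548 lb/ms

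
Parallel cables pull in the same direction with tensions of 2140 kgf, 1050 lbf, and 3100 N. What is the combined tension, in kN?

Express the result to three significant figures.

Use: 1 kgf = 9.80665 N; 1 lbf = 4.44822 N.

2140 kgf × 9.80665 = 20986.2 N
1050 lbf × 4.44822 = 4670.63 N
3100 N (already N)
Total: 20986.2 + 4670.63 + 3100 = 28756.8 N
In kN: 28756.8 / 1000 = 28.7568 kN

28.8 kN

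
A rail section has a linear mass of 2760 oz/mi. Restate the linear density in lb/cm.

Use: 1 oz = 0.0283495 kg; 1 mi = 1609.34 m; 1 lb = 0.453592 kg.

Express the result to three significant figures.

2760 oz/mi × 0.0283495 kg/oz ÷ 1609.34 m/mi = 0.0486191 kg/m
0.0486191 kg/m ÷ 0.453592 kg/lb × 0.01 m/cm = 0.00107187 lb/cm

0.00107 lb/cm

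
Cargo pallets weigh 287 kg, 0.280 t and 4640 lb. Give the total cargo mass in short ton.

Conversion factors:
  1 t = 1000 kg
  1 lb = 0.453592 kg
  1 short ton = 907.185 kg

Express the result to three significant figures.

2.95 short ton

287 kg (already kg)
0.280 t × 1000 = 280 kg
4640 lb × 0.453592 = 2104.67 kg
Combined: 287 + 280 + 2104.67 = 2671.67 kg
In short ton: 2671.67 / 907.185 = 2.94501 short ton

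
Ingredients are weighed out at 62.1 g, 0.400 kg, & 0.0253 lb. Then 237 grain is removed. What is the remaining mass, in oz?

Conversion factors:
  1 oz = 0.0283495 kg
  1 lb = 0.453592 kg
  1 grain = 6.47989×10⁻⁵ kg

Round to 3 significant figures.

16.2 oz

62.1 g × 0.001 = 0.0621 kg
0.400 kg (already kg)
0.0253 lb × 0.453592 = 0.0114759 kg
237 grain × 6.47989×10⁻⁵ = 0.0153573 kg
Result: 0.0621 + 0.4 + 0.0114759 − 0.0153573 = 0.458219 kg
In oz: 0.458219 / 0.0283495 = 16.1632 oz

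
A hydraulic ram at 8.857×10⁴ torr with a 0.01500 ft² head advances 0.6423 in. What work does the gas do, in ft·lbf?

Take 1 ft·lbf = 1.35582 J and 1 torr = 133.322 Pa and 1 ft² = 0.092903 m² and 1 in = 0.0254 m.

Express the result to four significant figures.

198.0 ft·lbf

8.857×10⁴ torr → 1.18083×10⁷ Pa
0.01500 ft² → 0.00139354 m²
F = P × A = 1.18083×10⁷ × 0.00139354 = 16455.3 N
0.6423 in → 0.0163144 m
W = F × d = 16455.3 × 0.0163144 = 268.458 J
In ft·lbf: 268.458 / 1.35582 = 198.004 ft·lbf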